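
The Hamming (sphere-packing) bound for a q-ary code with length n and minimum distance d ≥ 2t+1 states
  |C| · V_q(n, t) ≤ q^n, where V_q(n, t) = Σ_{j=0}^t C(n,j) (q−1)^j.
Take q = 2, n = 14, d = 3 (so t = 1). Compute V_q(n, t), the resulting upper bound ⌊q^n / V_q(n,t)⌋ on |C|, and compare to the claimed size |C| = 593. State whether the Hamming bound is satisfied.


V_q(n, t) = 15, q^n = 16384, Hamming bound = 1092, |C| = 593 ≤ bound (satisfied).

Step 1: Compute V_q(n, t) = Σ_{j=0}^1 C(n, j) (q−1)^j.
  j = 0: C(14,0)·(1)^0 = 1·1 = 1.
  j = 1: C(14,1)·(1)^1 = 14·1 = 14.
  V_q(n, t) = 1 + 14 = 15.
Step 2: q^n = 2^14 = 16384.
Step 3: Hamming bound ⌊q^n / V_q(n,t)⌋ = ⌊16384/15⌋ = 1092.
Step 4: Compare |C| = 593 to 1092: satisfied.
The claimed |C| lies below the Hamming bound.


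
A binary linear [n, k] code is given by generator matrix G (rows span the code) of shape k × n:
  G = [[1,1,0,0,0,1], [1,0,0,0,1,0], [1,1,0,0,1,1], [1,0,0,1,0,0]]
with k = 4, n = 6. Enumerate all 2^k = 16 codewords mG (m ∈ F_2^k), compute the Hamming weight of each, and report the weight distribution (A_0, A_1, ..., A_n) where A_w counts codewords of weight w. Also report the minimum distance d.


Weight distribution: A_0 = 1, A_1 = 3, A_2 = 4, A_3 = 4, A_4 = 3, A_5 = 1. Minimum distance d = 1.

Enumerate all 2^4 = 16 messages m ∈ F_2^4.
For each, compute codeword c = mG in F_2^6, then tally its weight.
  m = 0000 → c = 000000, weight = 0.
  m = 1000 → c = 110001, weight = 3.
  m = 0100 → c = 100010, weight = 2.
  m = 1100 → c = 010011, weight = 3.
  m = 0010 → c = 110011, weight = 4.
  m = 1010 → c = 000010, weight = 1.
  m = 0110 → c = 010001, weight = 2.
  m = 1110 → c = 100000, weight = 1.
  m = 0001 → c = 100100, weight = 2.
  m = 1001 → c = 010101, weight = 3.
  m = 0101 → c = 000110, weight = 2.
  m = 1101 → c = 110111, weight = 5.
  m = 0011 → c = 010111, weight = 4.
  m = 1011 → c = 100110, weight = 3.
  m = 0111 → c = 110101, weight = 4.
  m = 1111 → c = 000100, weight = 1.
Tally weights:
  weight 0: 1 codewords.
  weight 1: 3 codewords.
  weight 2: 4 codewords.
  weight 3: 4 codewords.
  weight 4: 3 codewords.
  weight 5: 1 codewords.
Minimum distance d = smallest w > 0 with A_w > 0 = 1.
Sanity: Σ A_w = 16 = 2^4 = 16 ✓.


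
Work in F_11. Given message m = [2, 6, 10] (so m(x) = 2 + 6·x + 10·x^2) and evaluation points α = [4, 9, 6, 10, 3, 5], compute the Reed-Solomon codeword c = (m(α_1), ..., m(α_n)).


c = [10, 8, 2, 6, 0, 7]

Message polynomial: m(x) = 2 + 6·x + 10·x^2 (mod 11).
For each evaluation point α_i, compute m(α_i) mod 11:
  α_1 = 4: Horner steps 10 → 2 → 10, so m(4) = 10.
  α_2 = 9: Horner steps 10 → 8 → 8, so m(9) = 8.
  α_3 = 6: Horner steps 10 → 0 → 2, so m(6) = 2.
  α_4 = 10: Horner steps 10 → 7 → 6, so m(10) = 6.
  α_5 = 3: Horner steps 10 → 3 → 0, so m(3) = 0.
  α_6 = 5: Horner steps 10 → 1 → 7, so m(5) = 7.
Codeword c = [10, 8, 2, 6, 0, 7] ∈ F_11^6.


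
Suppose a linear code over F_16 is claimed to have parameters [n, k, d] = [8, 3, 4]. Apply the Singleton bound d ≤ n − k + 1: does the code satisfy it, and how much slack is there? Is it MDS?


Singleton RHS = n − k + 1 = 6, slack = 2, bound satisfied, not MDS.

Singleton bound: d ≤ n − k + 1.
Here n = 8, k = 3, so n − k + 1 = 6.
Given d = 4, check d ≤ 6: YES.
Slack = (n − k + 1) − d = 2.
The code is NOT MDS (slack = 2 > 0).
Description: the claimed parameters are [8, 3, 4]_16; such a code would be non-MDS.


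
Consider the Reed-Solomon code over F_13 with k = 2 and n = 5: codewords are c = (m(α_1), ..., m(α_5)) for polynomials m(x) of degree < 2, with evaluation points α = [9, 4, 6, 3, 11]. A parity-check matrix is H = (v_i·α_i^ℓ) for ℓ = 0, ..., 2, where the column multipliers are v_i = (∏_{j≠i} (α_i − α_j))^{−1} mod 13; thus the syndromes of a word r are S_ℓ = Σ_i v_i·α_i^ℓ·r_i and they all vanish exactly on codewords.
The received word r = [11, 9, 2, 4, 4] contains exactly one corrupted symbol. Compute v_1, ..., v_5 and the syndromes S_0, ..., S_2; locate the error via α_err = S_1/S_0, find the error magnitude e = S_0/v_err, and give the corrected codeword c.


S = (11, 7, 8), error at position 4, error magnitude e = 11, c = [11, 9, 2, 6, 4].

Step 1: column multipliers v_i = (∏_{j≠i}(α_i − α_j))^{−1} mod 13.
  i = 1 (α = 9): (9−4)(9−6)(9−3)(9−11) = 5·3·6·(−2) = −180 ≡ 2, so v_1 = 2^{−1} = 7 (mod 13).
  i = 2 (α = 4): (4−9)(4−6)(4−3)(4−11) = (−5)·(−2)·1·(−7) = −70 ≡ 8, so v_2 = 8^{−1} = 5 (mod 13).
  i = 3 (α = 6): (6−9)(6−4)(6−3)(6−11) = (−3)·2·3·(−5) = 90 ≡ 12, so v_3 = 12^{−1} = 12 (mod 13).
  i = 4 (α = 3): (3−9)(3−4)(3−6)(3−11) = (−6)·(−1)·(−3)·(−8) = 144 ≡ 1, so v_4 = 1^{−1} = 1 (mod 13).
  i = 5 (α = 11): (11−9)(11−4)(11−6)(11−3) = 2·7·5·8 = 560 ≡ 1, so v_5 = 1^{−1} = 1 (mod 13).
  v = [7, 5, 12, 1, 1].
Step 2: syndromes of r = [11, 9, 2, 4, 4] (all sums mod 13).
  S_0 = Σ v_i r_i = 7·11 + 5·9 + 12·2 + 1·4 + 1·4 = 154 ≡ 11.
  S_1 = Σ v_i α_i r_i = 7·9·11 + 5·4·9 + 12·6·2 + 1·3·4 + 1·11·4 = 1073 ≡ 7.
  α_i^2 mod 13 = [3, 3, 10, 9, 4].
  S_2 = Σ v_i α_i^2 r_i = 7·3·11 + 5·3·9 + 12·10·2 + 1·9·4 + 1·4·4 = 658 ≡ 8.
  S = (11, 7, 8) ≠ 0, so r is not a codeword (an error is present).
Step 3: locate the error. For a single error e at position i, S_ℓ = v_i·e·α_i^ℓ, so α_err = S_1/S_0.
  S_0^{−1} = 11^{−1} = 6 (mod 13), so α_err = 7·6 = 42 ≡ 3 = α_4. Error position i = 4.
  Consistency check: S_2/S_1 = 8·2 = 16 ≡ 3 = α_err ✓ (single-error assumption holds).
Step 4: error magnitude e = S_0/v_4 = S_0·∏_{j≠4}(α_4 − α_j) = 11·1 = 11 ≡ 11 (mod 13).
Step 5: correct position 4: c_4 = r_4 − e = 4 − 11 ≡ 6 (mod 13). Hence c = [11, 9, 2, 6, 4].
  Check: interpolating c through the α_i gives m(x) = 10 + 3·x (degree < 2) with m(α_i) = c_i for every i, so c is indeed a codeword.


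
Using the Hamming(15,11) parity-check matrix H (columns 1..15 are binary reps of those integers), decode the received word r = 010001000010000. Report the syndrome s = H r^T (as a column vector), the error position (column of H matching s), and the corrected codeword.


s = (1, 1, 1, 1)^T, error position = 15, corrected codeword c = 010001000010001

Compute s = H r^T mod 2 one row at a time:
  s_1 = 0 + 0 + 0 + 1 + 0 + 0 + 0 + 0 = 1 ≡ 1 (mod 2).
  s_2 = 0 + 0 + 1 + 0 + 0 + 0 + 0 + 0 = 1 ≡ 1 (mod 2).
  s_3 = 1 + 0 + 1 + 0 + 0 + 1 + 0 + 0 = 3 ≡ 1 (mod 2).
  s_4 = 0 + 0 + 0 + 0 + 0 + 1 + 0 + 0 = 1 ≡ 1 (mod 2).
s = (1, 1, 1, 1)^T — this equals column 15 of H (binary 1111), so error is at position 15.
Correct: flip bit 15 of r = 010001000010000 to get c = 010001000010001.


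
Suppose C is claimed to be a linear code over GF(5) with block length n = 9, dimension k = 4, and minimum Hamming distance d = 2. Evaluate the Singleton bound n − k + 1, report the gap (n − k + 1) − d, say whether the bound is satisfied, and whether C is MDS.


Singleton RHS = n − k + 1 = 6, slack = 4, bound satisfied, not MDS.

Singleton bound: d ≤ n − k + 1.
Here n = 9, k = 4, so n − k + 1 = 6.
Given d = 2, check d ≤ 6: YES.
Slack = (n − k + 1) − d = 4.
The code is NOT MDS (slack = 4 > 0).
Description: the claimed parameters are [9, 4, 2]_5; such a code would be non-MDS.


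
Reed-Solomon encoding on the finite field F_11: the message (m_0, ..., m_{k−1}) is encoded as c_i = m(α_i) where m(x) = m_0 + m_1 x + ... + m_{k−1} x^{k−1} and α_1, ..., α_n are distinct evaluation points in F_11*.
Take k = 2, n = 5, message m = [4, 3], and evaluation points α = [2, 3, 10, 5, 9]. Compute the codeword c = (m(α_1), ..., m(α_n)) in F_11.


c = [10, 2, 1, 8, 9]

Message polynomial: m(x) = 4 + 3·x (mod 11).
For each evaluation point α_i, compute m(α_i) mod 11:
  α_1 = 2: Horner steps 3 → 10, so m(2) = 10.
  α_2 = 3: Horner steps 3 → 2, so m(3) = 2.
  α_3 = 10: Horner steps 3 → 1, so m(10) = 1.
  α_4 = 5: Horner steps 3 → 8, so m(5) = 8.
  α_5 = 9: Horner steps 3 → 9, so m(9) = 9.
Codeword c = [10, 2, 1, 8, 9] ∈ F_11^5.


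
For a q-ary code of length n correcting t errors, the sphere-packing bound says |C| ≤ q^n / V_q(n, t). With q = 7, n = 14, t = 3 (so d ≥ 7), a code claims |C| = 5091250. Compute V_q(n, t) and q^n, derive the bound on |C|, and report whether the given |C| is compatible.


V_q(n, t) = 81985, q^n = 678223072849, Hamming bound = 8272526, |C| = 5091250 ≤ bound (satisfied).

Step 1: Compute V_q(n, t) = Σ_{j=0}^3 C(n, j) (q−1)^j.
  j = 0: C(14,0)·(6)^0 = 1·1 = 1.
  j = 1: C(14,1)·(6)^1 = 14·6 = 84.
  j = 2: C(14,2)·(6)^2 = 91·36 = 3276.
  j = 3: C(14,3)·(6)^3 = 364·216 = 78624.
  V_q(n, t) = 1 + 84 + 3276 + 78624 = 81985.
Step 2: q^n = 7^14 = 678223072849.
Step 3: Hamming bound ⌊q^n / V_q(n,t)⌋ = ⌊678223072849/81985⌋ = 8272526.
Step 4: Compare |C| = 5091250 to 8272526: satisfied.
The claimed |C| lies below the Hamming bound.


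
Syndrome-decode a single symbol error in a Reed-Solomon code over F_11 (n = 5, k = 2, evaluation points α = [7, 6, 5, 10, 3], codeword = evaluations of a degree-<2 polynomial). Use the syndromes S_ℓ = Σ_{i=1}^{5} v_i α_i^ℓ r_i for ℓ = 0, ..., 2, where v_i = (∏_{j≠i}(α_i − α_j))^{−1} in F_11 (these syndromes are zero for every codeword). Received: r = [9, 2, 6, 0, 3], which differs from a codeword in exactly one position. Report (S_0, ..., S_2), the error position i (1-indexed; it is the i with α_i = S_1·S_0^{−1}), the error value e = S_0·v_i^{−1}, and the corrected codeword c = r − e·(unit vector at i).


S = (7, 4, 7), error at position 4, error magnitude e = 3, c = [9, 2, 6, 8, 3].

Step 1: column multipliers v_i = (∏_{j≠i}(α_i − α_j))^{−1} mod 11.
  i = 1 (α = 7): (7−6)(7−5)(7−10)(7−3) = 1·2·(−3)·4 = −24 ≡ 9, so v_1 = 9^{−1} = 5 (mod 11).
  i = 2 (α = 6): (6−7)(6−5)(6−10)(6−3) = (−1)·1·(−4)·3 = 12 ≡ 1, so v_2 = 1^{−1} = 1 (mod 11).
  i = 3 (α = 5): (5−7)(5−6)(5−10)(5−3) = (−2)·(−1)·(−5)·2 = −20 ≡ 2, so v_3 = 2^{−1} = 6 (mod 11).
  i = 4 (α = 10): (10−7)(10−6)(10−5)(10−3) = 3·4·5·7 = 420 ≡ 2, so v_4 = 2^{−1} = 6 (mod 11).
  i = 5 (α = 3): (3−7)(3−6)(3−5)(3−10) = (−4)·(−3)·(−2)·(−7) = 168 ≡ 3, so v_5 = 3^{−1} = 4 (mod 11).
  v = [5, 1, 6, 6, 4].
Step 2: syndromes of r = [9, 2, 6, 0, 3] (all sums mod 11).
  S_0 = Σ v_i r_i = 5·9 + 1·2 + 6·6 + 6·0 + 4·3 = 95 ≡ 7.
  S_1 = Σ v_i α_i r_i = 5·7·9 + 1·6·2 + 6·5·6 + 6·10·0 + 4·3·3 = 543 ≡ 4.
  α_i^2 mod 11 = [5, 3, 3, 1, 9].
  S_2 = Σ v_i α_i^2 r_i = 5·5·9 + 1·3·2 + 6·3·6 + 6·1·0 + 4·9·3 = 447 ≡ 7.
  S = (7, 4, 7) ≠ 0, so r is not a codeword (an error is present).
Step 3: locate the error. For a single error e at position i, S_ℓ = v_i·e·α_i^ℓ, so α_err = S_1/S_0.
  S_0^{−1} = 7^{−1} = 8 (mod 11), so α_err = 4·8 = 32 ≡ 10 = α_4. Error position i = 4.
  Consistency check: S_2/S_1 = 7·3 = 21 ≡ 10 = α_err ✓ (single-error assumption holds).
Step 4: error magnitude e = S_0/v_4 = S_0·∏_{j≠4}(α_4 − α_j) = 7·2 = 14 ≡ 3 (mod 11).
Step 5: correct position 4: c_4 = r_4 − e = 0 − 3 ≡ 8 (mod 11). Hence c = [9, 2, 6, 8, 3].
  Check: interpolating c through the α_i gives m(x) = 4 + 7·x (degree < 2) with m(α_i) = c_i for every i, so c is indeed a codeword.


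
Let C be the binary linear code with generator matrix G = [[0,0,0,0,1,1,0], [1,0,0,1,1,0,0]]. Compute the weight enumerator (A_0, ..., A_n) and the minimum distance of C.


Weight distribution: A_0 = 1, A_2 = 1, A_3 = 2. Minimum distance d = 2.

Enumerate all 2^2 = 4 messages m ∈ F_2^2.
For each, compute codeword c = mG in F_2^7, then tally its weight.
  m = 00 → c = 0000000, weight = 0.
  m = 10 → c = 0000110, weight = 2.
  m = 01 → c = 1001100, weight = 3.
  m = 11 → c = 1001010, weight = 3.
Tally weights:
  weight 0: 1 codewords.
  weight 2: 1 codewords.
  weight 3: 2 codewords.
Minimum distance d = smallest w > 0 with A_w > 0 = 2.
Sanity: Σ A_w = 4 = 2^2 = 4 ✓.


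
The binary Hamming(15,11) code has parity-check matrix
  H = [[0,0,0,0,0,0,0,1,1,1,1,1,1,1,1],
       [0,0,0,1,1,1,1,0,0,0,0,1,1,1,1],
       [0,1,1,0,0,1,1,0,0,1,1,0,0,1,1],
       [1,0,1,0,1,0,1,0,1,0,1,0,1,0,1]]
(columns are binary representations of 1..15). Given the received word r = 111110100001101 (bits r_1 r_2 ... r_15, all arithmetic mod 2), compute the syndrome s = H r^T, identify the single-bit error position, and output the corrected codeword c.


s = (1, 0, 0, 0)^T, error position = 8, corrected codeword c = 111110110001101

Compute s = H r^T mod 2 one row at a time:
  s_1 = 0 + 0 + 0 + 0 + 1 + 1 + 0 + 1 = 3 ≡ 1 (mod 2).
  s_2 = 1 + 1 + 0 + 1 + 1 + 1 + 0 + 1 = 6 ≡ 0 (mod 2).
  s_3 = 1 + 1 + 0 + 1 + 0 + 0 + 0 + 1 = 4 ≡ 0 (mod 2).
  s_4 = 1 + 1 + 1 + 1 + 0 + 0 + 1 + 1 = 6 ≡ 0 (mod 2).
s = (1, 0, 0, 0)^T — this equals column 8 of H (binary 1000), so error is at position 8.
Correct: flip bit 8 of r = 111110100001101 to get c = 111110110001101.


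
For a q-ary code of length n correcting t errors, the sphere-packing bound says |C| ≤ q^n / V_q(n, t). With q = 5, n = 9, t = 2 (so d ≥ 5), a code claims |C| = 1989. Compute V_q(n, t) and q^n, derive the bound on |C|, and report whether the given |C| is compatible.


V_q(n, t) = 613, q^n = 1953125, Hamming bound = 3186, |C| = 1989 ≤ bound (satisfied).

Step 1: Compute V_q(n, t) = Σ_{j=0}^2 C(n, j) (q−1)^j.
  j = 0: C(9,0)·(4)^0 = 1·1 = 1.
  j = 1: C(9,1)·(4)^1 = 9·4 = 36.
  j = 2: C(9,2)·(4)^2 = 36·16 = 576.
  V_q(n, t) = 1 + 36 + 576 = 613.
Step 2: q^n = 5^9 = 1953125.
Step 3: Hamming bound ⌊q^n / V_q(n,t)⌋ = ⌊1953125/613⌋ = 3186.
Step 4: Compare |C| = 1989 to 3186: satisfied.
The claimed |C| lies below the Hamming bound.


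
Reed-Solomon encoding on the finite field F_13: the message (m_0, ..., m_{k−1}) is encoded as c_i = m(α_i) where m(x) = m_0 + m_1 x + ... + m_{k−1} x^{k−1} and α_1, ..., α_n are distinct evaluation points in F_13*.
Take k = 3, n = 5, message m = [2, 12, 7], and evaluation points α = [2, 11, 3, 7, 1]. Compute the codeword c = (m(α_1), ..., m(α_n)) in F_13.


c = [2, 6, 10, 0, 8]

Message polynomial: m(x) = 2 + 12·x + 7·x^2 (mod 13).
For each evaluation point α_i, compute m(α_i) mod 13:
  α_1 = 2: Horner steps 7 → 0 → 2, so m(2) = 2.
  α_2 = 11: Horner steps 7 → 11 → 6, so m(11) = 6.
  α_3 = 3: Horner steps 7 → 7 → 10, so m(3) = 10.
  α_4 = 7: Horner steps 7 → 9 → 0, so m(7) = 0.
  α_5 = 1: Horner steps 7 → 6 → 8, so m(1) = 8.
Codeword c = [2, 6, 10, 0, 8] ∈ F_13^5.


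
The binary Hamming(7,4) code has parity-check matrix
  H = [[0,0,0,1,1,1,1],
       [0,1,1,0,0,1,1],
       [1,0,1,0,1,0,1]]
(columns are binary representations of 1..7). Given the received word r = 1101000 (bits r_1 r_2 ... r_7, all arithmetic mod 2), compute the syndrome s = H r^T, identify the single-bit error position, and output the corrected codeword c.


s = (1, 1, 1)^T, error position = 7, corrected codeword c = 1101001

Compute s = H r^T mod 2 one row at a time:
  s_1 = 1 + 0 + 0 + 0 = 1 ≡ 1 (mod 2).
  s_2 = 1 + 0 + 0 + 0 = 1 ≡ 1 (mod 2).
  s_3 = 1 + 0 + 0 + 0 = 1 ≡ 1 (mod 2).
s = (1, 1, 1)^T — this equals column 7 of H (binary 111), so error is at position 7.
Correct: flip bit 7 of r = 1101000 to get c = 1101001.


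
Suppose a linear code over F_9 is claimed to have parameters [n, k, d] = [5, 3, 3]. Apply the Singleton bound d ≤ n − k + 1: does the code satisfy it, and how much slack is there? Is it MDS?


Singleton RHS = n − k + 1 = 3, slack = 0, bound satisfied, MDS.

Singleton bound: d ≤ n − k + 1.
Here n = 5, k = 3, so n − k + 1 = 3.
Given d = 3, check d ≤ 3: YES.
Slack = (n − k + 1) − d = 0.
The code is MDS (slack = 0).
Description: the claimed parameters are [5, 3, 3]_9; such a code would be MDS (meets Singleton bound).


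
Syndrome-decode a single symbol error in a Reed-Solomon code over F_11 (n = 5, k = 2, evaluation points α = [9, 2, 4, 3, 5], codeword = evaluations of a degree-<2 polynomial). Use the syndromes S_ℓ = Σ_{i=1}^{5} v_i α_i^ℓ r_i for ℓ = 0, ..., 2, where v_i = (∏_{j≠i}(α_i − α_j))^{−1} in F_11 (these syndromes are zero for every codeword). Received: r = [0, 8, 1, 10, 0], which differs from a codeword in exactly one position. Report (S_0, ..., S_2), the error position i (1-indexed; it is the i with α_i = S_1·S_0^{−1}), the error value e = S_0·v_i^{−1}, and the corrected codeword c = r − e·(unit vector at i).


S = (7, 2, 10), error at position 5, error magnitude e = 8, c = [0, 8, 1, 10, 3].

Step 1: column multipliers v_i = (∏_{j≠i}(α_i − α_j))^{−1} mod 11.
  i = 1 (α = 9): (9−2)(9−4)(9−3)(9−5) = 7·5·6·4 = 840 ≡ 4, so v_1 = 4^{−1} = 3 (mod 11).
  i = 2 (α = 2): (2−9)(2−4)(2−3)(2−5) = (−7)·(−2)·(−1)·(−3) = 42 ≡ 9, so v_2 = 9^{−1} = 5 (mod 11).
  i = 3 (α = 4): (4−9)(4−2)(4−3)(4−5) = (−5)·2·1·(−1) = 10 ≡ 10, so v_3 = 10^{−1} = 10 (mod 11).
  i = 4 (α = 3): (3−9)(3−2)(3−4)(3−5) = (−6)·1·(−1)·(−2) = −12 ≡ 10, so v_4 = 10^{−1} = 10 (mod 11).
  i = 5 (α = 5): (5−9)(5−2)(5−4)(5−3) = (−4)·3·1·2 = −24 ≡ 9, so v_5 = 9^{−1} = 5 (mod 11).
  v = [3, 5, 10, 10, 5].
Step 2: syndromes of r = [0, 8, 1, 10, 0] (all sums mod 11).
  S_0 = Σ v_i r_i = 3·0 + 5·8 + 10·1 + 10·10 + 5·0 = 150 ≡ 7.
  S_1 = Σ v_i α_i r_i = 3·9·0 + 5·2·8 + 10·4·1 + 10·3·10 + 5·5·0 = 420 ≡ 2.
  α_i^2 mod 11 = [4, 4, 5, 9, 3].
  S_2 = Σ v_i α_i^2 r_i = 3·4·0 + 5·4·8 + 10·5·1 + 10·9·10 + 5·3·0 = 1110 ≡ 10.
  S = (7, 2, 10) ≠ 0, so r is not a codeword (an error is present).
Step 3: locate the error. For a single error e at position i, S_ℓ = v_i·e·α_i^ℓ, so α_err = S_1/S_0.
  S_0^{−1} = 7^{−1} = 8 (mod 11), so α_err = 2·8 = 16 ≡ 5 = α_5. Error position i = 5.
  Consistency check: S_2/S_1 = 10·6 = 60 ≡ 5 = α_err ✓ (single-error assumption holds).
Step 4: error magnitude e = S_0/v_5 = S_0·∏_{j≠5}(α_5 − α_j) = 7·9 = 63 ≡ 8 (mod 11).
Step 5: correct position 5: c_5 = r_5 − e = 0 − 8 ≡ 3 (mod 11). Hence c = [0, 8, 1, 10, 3].
  Check: interpolating c through the α_i gives m(x) = 4 + 2·x (degree < 2) with m(α_i) = c_i for every i, so c is indeed a codeword.


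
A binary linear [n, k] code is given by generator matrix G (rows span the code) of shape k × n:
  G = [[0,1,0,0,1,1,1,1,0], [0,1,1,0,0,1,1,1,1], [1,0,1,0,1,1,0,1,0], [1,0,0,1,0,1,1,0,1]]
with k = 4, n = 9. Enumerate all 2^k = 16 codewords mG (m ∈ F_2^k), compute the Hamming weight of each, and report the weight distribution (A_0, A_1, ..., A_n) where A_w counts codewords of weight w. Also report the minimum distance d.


Weight distribution: A_0 = 1, A_3 = 2, A_4 = 3, A_5 = 6, A_6 = 4. Minimum distance d = 3.

Enumerate all 2^4 = 16 messages m ∈ F_2^4.
For each, compute codeword c = mG in F_2^9, then tally its weight.
  m = 0000 → c = 000000000, weight = 0.
  m = 1000 → c = 010011110, weight = 5.
  m = 0100 → c = 011001111, weight = 6.
  m = 1100 → c = 001010001, weight = 3.
  m = 0010 → c = 101011010, weight = 5.
  m = 1010 → c = 111000100, weight = 4.
  m = 0110 → c = 110010101, weight = 5.
  m = 1110 → c = 100001011, weight = 4.
  m = 0001 → c = 100101101, weight = 5.
  m = 1001 → c = 110110011, weight = 6.
  m = 0101 → c = 111100010, weight = 5.
  m = 1101 → c = 101111100, weight = 6.
  m = 0011 → c = 001110111, weight = 6.
  m = 1011 → c = 011101001, weight = 5.
  m = 0111 → c = 010111000, weight = 4.
  m = 1111 → c = 000100110, weight = 3.
Tally weights:
  weight 0: 1 codewords.
  weight 3: 2 codewords.
  weight 4: 3 codewords.
  weight 5: 6 codewords.
  weight 6: 4 codewords.
Minimum distance d = smallest w > 0 with A_w > 0 = 3.
Sanity: Σ A_w = 16 = 2^4 = 16 ✓.


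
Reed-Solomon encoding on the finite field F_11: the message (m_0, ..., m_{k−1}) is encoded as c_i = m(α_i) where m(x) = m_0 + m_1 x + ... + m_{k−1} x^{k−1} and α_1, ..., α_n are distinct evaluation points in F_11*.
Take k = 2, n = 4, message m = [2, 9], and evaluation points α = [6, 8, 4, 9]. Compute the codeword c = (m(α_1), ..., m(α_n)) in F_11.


c = [1, 8, 5, 6]

Message polynomial: m(x) = 2 + 9·x (mod 11).
For each evaluation point α_i, compute m(α_i) mod 11:
  α_1 = 6: Horner steps 9 → 1, so m(6) = 1.
  α_2 = 8: Horner steps 9 → 8, so m(8) = 8.
  α_3 = 4: Horner steps 9 → 5, so m(4) = 5.
  α_4 = 9: Horner steps 9 → 6, so m(9) = 6.
Codeword c = [1, 8, 5, 6] ∈ F_11^4.


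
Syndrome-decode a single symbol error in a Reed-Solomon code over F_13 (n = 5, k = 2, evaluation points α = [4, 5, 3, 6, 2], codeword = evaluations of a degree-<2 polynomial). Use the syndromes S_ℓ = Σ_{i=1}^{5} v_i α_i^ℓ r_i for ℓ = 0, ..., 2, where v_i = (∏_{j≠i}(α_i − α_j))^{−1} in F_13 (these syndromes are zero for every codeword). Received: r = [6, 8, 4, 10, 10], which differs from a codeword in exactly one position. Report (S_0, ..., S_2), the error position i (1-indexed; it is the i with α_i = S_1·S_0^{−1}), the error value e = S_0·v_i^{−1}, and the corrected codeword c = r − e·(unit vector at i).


S = (9, 5, 10), error at position 5, error magnitude e = 8, c = [6, 8, 4, 10, 2].

Step 1: column multipliers v_i = (∏_{j≠i}(α_i − α_j))^{−1} mod 13.
  i = 1 (α = 4): (4−5)(4−3)(4−6)(4−2) = (−1)·1·(−2)·2 = 4 ≡ 4, so v_1 = 4^{−1} = 10 (mod 13).
  i = 2 (α = 5): (5−4)(5−3)(5−6)(5−2) = 1·2·(−1)·3 = −6 ≡ 7, so v_2 = 7^{−1} = 2 (mod 13).
  i = 3 (α = 3): (3−4)(3−5)(3−6)(3−2) = (−1)·(−2)·(−3)·1 = −6 ≡ 7, so v_3 = 7^{−1} = 2 (mod 13).
  i = 4 (α = 6): (6−4)(6−5)(6−3)(6−2) = 2·1·3·4 = 24 ≡ 11, so v_4 = 11^{−1} = 6 (mod 13).
  i = 5 (α = 2): (2−4)(2−5)(2−3)(2−6) = (−2)·(−3)·(−1)·(−4) = 24 ≡ 11, so v_5 = 11^{−1} = 6 (mod 13).
  v = [10, 2, 2, 6, 6].
Step 2: syndromes of r = [6, 8, 4, 10, 10] (all sums mod 13).
  S_0 = Σ v_i r_i = 10·6 + 2·8 + 2·4 + 6·10 + 6·10 = 204 ≡ 9.
  S_1 = Σ v_i α_i r_i = 10·4·6 + 2·5·8 + 2·3·4 + 6·6·10 + 6·2·10 = 824 ≡ 5.
  α_i^2 mod 13 = [3, 12, 9, 10, 4].
  S_2 = Σ v_i α_i^2 r_i = 10·3·6 + 2·12·8 + 2·9·4 + 6·10·10 + 6·4·10 = 1284 ≡ 10.
  S = (9, 5, 10) ≠ 0, so r is not a codeword (an error is present).
Step 3: locate the error. For a single error e at position i, S_ℓ = v_i·e·α_i^ℓ, so α_err = S_1/S_0.
  S_0^{−1} = 9^{−1} = 3 (mod 13), so α_err = 5·3 = 15 ≡ 2 = α_5. Error position i = 5.
  Consistency check: S_2/S_1 = 10·8 = 80 ≡ 2 = α_err ✓ (single-error assumption holds).
Step 4: error magnitude e = S_0/v_5 = S_0·∏_{j≠5}(α_5 − α_j) = 9·11 = 99 ≡ 8 (mod 13).
Step 5: correct position 5: c_5 = r_5 − e = 10 − 8 ≡ 2 (mod 13). Hence c = [6, 8, 4, 10, 2].
  Check: interpolating c through the α_i gives m(x) = 11 + 2·x (degree < 2) with m(α_i) = c_i for every i, so c is indeed a codeword.


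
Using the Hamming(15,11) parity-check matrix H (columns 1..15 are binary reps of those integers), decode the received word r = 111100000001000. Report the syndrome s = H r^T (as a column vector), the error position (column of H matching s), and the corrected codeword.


s = (1, 0, 0, 0)^T, error position = 8, corrected codeword c = 111100010001000

Compute s = H r^T mod 2 one row at a time:
  s_1 = 0 + 0 + 0 + 0 + 1 + 0 + 0 + 0 = 1 ≡ 1 (mod 2).
  s_2 = 1 + 0 + 0 + 0 + 1 + 0 + 0 + 0 = 2 ≡ 0 (mod 2).
  s_3 = 1 + 1 + 0 + 0 + 0 + 0 + 0 + 0 = 2 ≡ 0 (mod 2).
  s_4 = 1 + 1 + 0 + 0 + 0 + 0 + 0 + 0 = 2 ≡ 0 (mod 2).
s = (1, 0, 0, 0)^T — this equals column 8 of H (binary 1000), so error is at position 8.
Correct: flip bit 8 of r = 111100000001000 to get c = 111100010001000.


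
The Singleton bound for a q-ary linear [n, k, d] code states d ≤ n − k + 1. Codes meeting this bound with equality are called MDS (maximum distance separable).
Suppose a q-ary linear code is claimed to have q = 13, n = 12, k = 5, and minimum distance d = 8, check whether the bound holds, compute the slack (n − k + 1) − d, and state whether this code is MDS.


Singleton RHS = n − k + 1 = 8, slack = 0, bound satisfied, MDS.

Singleton bound: d ≤ n − k + 1.
Here n = 12, k = 5, so n − k + 1 = 8.
Given d = 8, check d ≤ 8: YES.
Slack = (n − k + 1) − d = 0.
The code is MDS (slack = 0).
Description: the claimed parameters are [12, 5, 8]_13; such a code would be MDS (meets Singleton bound).


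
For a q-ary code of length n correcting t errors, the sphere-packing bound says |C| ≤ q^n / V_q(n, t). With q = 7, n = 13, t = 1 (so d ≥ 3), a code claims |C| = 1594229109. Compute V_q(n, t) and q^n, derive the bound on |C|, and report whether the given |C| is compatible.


V_q(n, t) = 79, q^n = 96889010407, Hamming bound = 1226443169, |C| = 1594229109 > bound (violated).

Step 1: Compute V_q(n, t) = Σ_{j=0}^1 C(n, j) (q−1)^j.
  j = 0: C(13,0)·(6)^0 = 1·1 = 1.
  j = 1: C(13,1)·(6)^1 = 13·6 = 78.
  V_q(n, t) = 1 + 78 = 79.
Step 2: q^n = 7^13 = 96889010407.
Step 3: Hamming bound ⌊q^n / V_q(n,t)⌋ = ⌊96889010407/79⌋ = 1226443169.
Step 4: Compare |C| = 1594229109 to 1226443169: violated.
The claimed |C| lies above the Hamming bound, so no 7-ary code of length 13 with d ≥ 3 can have 1594229109 codewords.


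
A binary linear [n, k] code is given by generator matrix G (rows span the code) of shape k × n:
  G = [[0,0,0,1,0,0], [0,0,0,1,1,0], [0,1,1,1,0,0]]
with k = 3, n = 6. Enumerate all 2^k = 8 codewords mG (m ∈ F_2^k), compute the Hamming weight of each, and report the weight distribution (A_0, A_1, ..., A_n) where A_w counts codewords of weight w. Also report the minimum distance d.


Weight distribution: A_0 = 1, A_1 = 2, A_2 = 2, A_3 = 2, A_4 = 1. Minimum distance d = 1.

Enumerate all 2^3 = 8 messages m ∈ F_2^3.
For each, compute codeword c = mG in F_2^6, then tally its weight.
  m = 000 → c = 000000, weight = 0.
  m = 100 → c = 000100, weight = 1.
  m = 010 → c = 000110, weight = 2.
  m = 110 → c = 000010, weight = 1.
  m = 001 → c = 011100, weight = 3.
  m = 101 → c = 011000, weight = 2.
  m = 011 → c = 011010, weight = 3.
  m = 111 → c = 011110, weight = 4.
Tally weights:
  weight 0: 1 codewords.
  weight 1: 2 codewords.
  weight 2: 2 codewords.
  weight 3: 2 codewords.
  weight 4: 1 codewords.
Minimum distance d = smallest w > 0 with A_w > 0 = 1.
Sanity: Σ A_w = 8 = 2^3 = 8 ✓.


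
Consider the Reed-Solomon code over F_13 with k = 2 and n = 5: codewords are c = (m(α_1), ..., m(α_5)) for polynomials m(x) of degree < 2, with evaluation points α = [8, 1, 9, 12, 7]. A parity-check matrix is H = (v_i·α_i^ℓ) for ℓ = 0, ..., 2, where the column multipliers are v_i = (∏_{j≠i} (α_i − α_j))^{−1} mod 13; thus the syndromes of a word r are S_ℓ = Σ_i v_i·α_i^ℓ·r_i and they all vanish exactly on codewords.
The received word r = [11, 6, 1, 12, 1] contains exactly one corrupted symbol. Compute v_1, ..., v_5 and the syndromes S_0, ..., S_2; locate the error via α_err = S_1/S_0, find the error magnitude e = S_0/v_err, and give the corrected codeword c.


S = (8, 7, 11), error at position 3, error magnitude e = 6, c = [11, 6, 8, 12, 1].

Step 1: column multipliers v_i = (∏_{j≠i}(α_i − α_j))^{−1} mod 13.
  i = 1 (α = 8): (8−1)(8−9)(8−12)(8−7) = 7·(−1)·(−4)·1 = 28 ≡ 2, so v_1 = 2^{−1} = 7 (mod 13).
  i = 2 (α = 1): (1−8)(1−9)(1−12)(1−7) = (−7)·(−8)·(−11)·(−6) = 3696 ≡ 4, so v_2 = 4^{−1} = 10 (mod 13).
  i = 3 (α = 9): (9−8)(9−1)(9−12)(9−7) = 1·8·(−3)·2 = −48 ≡ 4, so v_3 = 4^{−1} = 10 (mod 13).
  i = 4 (α = 12): (12−8)(12−1)(12−9)(12−7) = 4·11·3·5 = 660 ≡ 10, so v_4 = 10^{−1} = 4 (mod 13).
  i = 5 (α = 7): (7−8)(7−1)(7−9)(7−12) = (−1)·6·(−2)·(−5) = −60 ≡ 5, so v_5 = 5^{−1} = 8 (mod 13).
  v = [7, 10, 10, 4, 8].
Step 2: syndromes of r = [11, 6, 1, 12, 1] (all sums mod 13).
  S_0 = Σ v_i r_i = 7·11 + 10·6 + 10·1 + 4·12 + 8·1 = 203 ≡ 8.
  S_1 = Σ v_i α_i r_i = 7·8·11 + 10·1·6 + 10·9·1 + 4·12·12 + 8·7·1 = 1398 ≡ 7.
  α_i^2 mod 13 = [12, 1, 3, 1, 10].
  S_2 = Σ v_i α_i^2 r_i = 7·12·11 + 10·1·6 + 10·3·1 + 4·1·12 + 8·10·1 = 1142 ≡ 11.
  S = (8, 7, 11) ≠ 0, so r is not a codeword (an error is present).
Step 3: locate the error. For a single error e at position i, S_ℓ = v_i·e·α_i^ℓ, so α_err = S_1/S_0.
  S_0^{−1} = 8^{−1} = 5 (mod 13), so α_err = 7·5 = 35 ≡ 9 = α_3. Error position i = 3.
  Consistency check: S_2/S_1 = 11·2 = 22 ≡ 9 = α_err ✓ (single-error assumption holds).
Step 4: error magnitude e = S_0/v_3 = S_0·∏_{j≠3}(α_3 − α_j) = 8·4 = 32 ≡ 6 (mod 13).
Step 5: correct position 3: c_3 = r_3 − e = 1 − 6 ≡ 8 (mod 13). Hence c = [11, 6, 8, 12, 1].
  Check: interpolating c through the α_i gives m(x) = 9 + 10·x (degree < 2) with m(α_i) = c_i for every i, so c is indeed a codeword.


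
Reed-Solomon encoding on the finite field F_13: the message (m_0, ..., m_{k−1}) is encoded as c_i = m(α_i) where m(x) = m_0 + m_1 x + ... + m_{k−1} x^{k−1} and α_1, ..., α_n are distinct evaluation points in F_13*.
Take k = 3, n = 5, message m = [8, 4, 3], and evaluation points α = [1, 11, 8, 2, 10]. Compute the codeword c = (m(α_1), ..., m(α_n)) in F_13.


c = [2, 12, 11, 2, 10]

Message polynomial: m(x) = 8 + 4·x + 3·x^2 (mod 13).
For each evaluation point α_i, compute m(α_i) mod 13:
  α_1 = 1: Horner steps 3 → 7 → 2, so m(1) = 2.
  α_2 = 11: Horner steps 3 → 11 → 12, so m(11) = 12.
  α_3 = 8: Horner steps 3 → 2 → 11, so m(8) = 11.
  α_4 = 2: Horner steps 3 → 10 → 2, so m(2) = 2.
  α_5 = 10: Horner steps 3 → 8 → 10, so m(10) = 10.
Codeword c = [2, 12, 11, 2, 10] ∈ F_13^5.


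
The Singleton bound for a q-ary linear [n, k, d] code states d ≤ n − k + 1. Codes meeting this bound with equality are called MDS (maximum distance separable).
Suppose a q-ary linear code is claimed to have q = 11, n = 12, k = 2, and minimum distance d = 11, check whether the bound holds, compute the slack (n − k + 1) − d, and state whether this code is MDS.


Singleton RHS = n − k + 1 = 11, slack = 0, bound satisfied, MDS.

Singleton bound: d ≤ n − k + 1.
Here n = 12, k = 2, so n − k + 1 = 11.
Given d = 11, check d ≤ 11: YES.
Slack = (n − k + 1) − d = 0.
The code is MDS (slack = 0).
Description: the claimed parameters are [12, 2, 11]_11; such a code would be MDS (meets Singleton bound).


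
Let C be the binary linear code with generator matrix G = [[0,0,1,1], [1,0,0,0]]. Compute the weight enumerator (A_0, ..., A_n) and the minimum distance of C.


Weight distribution: A_0 = 1, A_1 = 1, A_2 = 1, A_3 = 1. Minimum distance d = 1.

Enumerate all 2^2 = 4 messages m ∈ F_2^2.
For each, compute codeword c = mG in F_2^4, then tally its weight.
  m = 00 → c = 0000, weight = 0.
  m = 10 → c = 0011, weight = 2.
  m = 01 → c = 1000, weight = 1.
  m = 11 → c = 1011, weight = 3.
Tally weights:
  weight 0: 1 codewords.
  weight 1: 1 codewords.
  weight 2: 1 codewords.
  weight 3: 1 codewords.
Minimum distance d = smallest w > 0 with A_w > 0 = 1.
Sanity: Σ A_w = 4 = 2^2 = 4 ✓.


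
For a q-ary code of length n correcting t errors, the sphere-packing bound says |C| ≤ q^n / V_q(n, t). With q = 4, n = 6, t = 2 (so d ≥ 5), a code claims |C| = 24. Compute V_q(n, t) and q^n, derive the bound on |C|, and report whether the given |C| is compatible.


V_q(n, t) = 154, q^n = 4096, Hamming bound = 26, |C| = 24 ≤ bound (satisfied).

Step 1: Compute V_q(n, t) = Σ_{j=0}^2 C(n, j) (q−1)^j.
  j = 0: C(6,0)·(3)^0 = 1·1 = 1.
  j = 1: C(6,1)·(3)^1 = 6·3 = 18.
  j = 2: C(6,2)·(3)^2 = 15·9 = 135.
  V_q(n, t) = 1 + 18 + 135 = 154.
Step 2: q^n = 4^6 = 4096.
Step 3: Hamming bound ⌊q^n / V_q(n,t)⌋ = ⌊4096/154⌋ = 26.
Step 4: Compare |C| = 24 to 26: satisfied.
The claimed |C| lies below the Hamming bound.


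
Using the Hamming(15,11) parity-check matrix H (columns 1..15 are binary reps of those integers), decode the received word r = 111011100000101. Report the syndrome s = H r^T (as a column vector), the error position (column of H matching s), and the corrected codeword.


s = (0, 1, 1, 0)^T, error position = 6, corrected codeword c = 111010100000101

Compute s = H r^T mod 2 one row at a time:
  s_1 = 0 + 0 + 0 + 0 + 0 + 1 + 0 + 1 = 2 ≡ 0 (mod 2).
  s_2 = 0 + 1 + 1 + 1 + 0 + 1 + 0 + 1 = 5 ≡ 1 (mod 2).
  s_3 = 1 + 1 + 1 + 1 + 0 + 0 + 0 + 1 = 5 ≡ 1 (mod 2).
  s_4 = 1 + 1 + 1 + 1 + 0 + 0 + 1 + 1 = 6 ≡ 0 (mod 2).
s = (0, 1, 1, 0)^T — this equals column 6 of H (binary 0110), so error is at position 6.
Correct: flip bit 6 of r = 111011100000101 to get c = 111010100000101.


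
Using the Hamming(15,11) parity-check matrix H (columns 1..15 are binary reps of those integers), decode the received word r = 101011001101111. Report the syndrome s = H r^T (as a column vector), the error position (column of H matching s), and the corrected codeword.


s = (0, 0, 1, 0)^T, error position = 2, corrected codeword c = 111011001101111

Compute s = H r^T mod 2 one row at a time:
  s_1 = 0 + 1 + 1 + 0 + 1 + 1 + 1 + 1 = 6 ≡ 0 (mod 2).
  s_2 = 0 + 1 + 1 + 0 + 1 + 1 + 1 + 1 = 6 ≡ 0 (mod 2).
  s_3 = 0 + 1 + 1 + 0 + 1 + 0 + 1 + 1 = 5 ≡ 1 (mod 2).
  s_4 = 1 + 1 + 1 + 0 + 1 + 0 + 1 + 1 = 6 ≡ 0 (mod 2).
s = (0, 0, 1, 0)^T — this equals column 2 of H (binary 0010), so error is at position 2.
Correct: flip bit 2 of r = 101011001101111 to get c = 111011001101111.


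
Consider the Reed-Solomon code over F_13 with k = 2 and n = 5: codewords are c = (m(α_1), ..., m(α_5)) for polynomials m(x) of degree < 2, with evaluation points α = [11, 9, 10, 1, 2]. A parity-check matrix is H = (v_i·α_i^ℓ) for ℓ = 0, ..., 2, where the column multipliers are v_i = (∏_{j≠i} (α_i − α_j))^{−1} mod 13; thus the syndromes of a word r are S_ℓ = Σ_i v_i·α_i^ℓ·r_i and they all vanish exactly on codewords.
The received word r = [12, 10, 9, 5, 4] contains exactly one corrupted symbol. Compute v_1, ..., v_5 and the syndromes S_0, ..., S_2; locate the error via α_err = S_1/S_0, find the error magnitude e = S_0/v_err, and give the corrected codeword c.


S = (11, 4, 5), error at position 1, error magnitude e = 4, c = [8, 10, 9, 5, 4].

Step 1: column multipliers v_i = (∏_{j≠i}(α_i − α_j))^{−1} mod 13.
  i = 1 (α = 11): (11−9)(11−10)(11−1)(11−2) = 2·1·10·9 = 180 ≡ 11, so v_1 = 11^{−1} = 6 (mod 13).
  i = 2 (α = 9): (9−11)(9−10)(9−1)(9−2) = (−2)·(−1)·8·7 = 112 ≡ 8, so v_2 = 8^{−1} = 5 (mod 13).
  i = 3 (α = 10): (10−11)(10−9)(10−1)(10−2) = (−1)·1·9·8 = −72 ≡ 6, so v_3 = 6^{−1} = 11 (mod 13).
  i = 4 (α = 1): (1−11)(1−9)(1−10)(1−2) = (−10)·(−8)·(−9)·(−1) = 720 ≡ 5, so v_4 = 5^{−1} = 8 (mod 13).
  i = 5 (α = 2): (2−11)(2−9)(2−10)(2−1) = (−9)·(−7)·(−8)·1 = −504 ≡ 3, so v_5 = 3^{−1} = 9 (mod 13).
  v = [6, 5, 11, 8, 9].
Step 2: syndromes of r = [12, 10, 9, 5, 4] (all sums mod 13).
  S_0 = Σ v_i r_i = 6·12 + 5·10 + 11·9 + 8·5 + 9·4 = 297 ≡ 11.
  S_1 = Σ v_i α_i r_i = 6·11·12 + 5·9·10 + 11·10·9 + 8·1·5 + 9·2·4 = 2344 ≡ 4.
  α_i^2 mod 13 = [4, 3, 9, 1, 4].
  S_2 = Σ v_i α_i^2 r_i = 6·4·12 + 5·3·10 + 11·9·9 + 8·1·5 + 9·4·4 = 1513 ≡ 5.
  S = (11, 4, 5) ≠ 0, so r is not a codeword (an error is present).
Step 3: locate the error. For a single error e at position i, S_ℓ = v_i·e·α_i^ℓ, so α_err = S_1/S_0.
  S_0^{−1} = 11^{−1} = 6 (mod 13), so α_err = 4·6 = 24 ≡ 11 = α_1. Error position i = 1.
  Consistency check: S_2/S_1 = 5·10 = 50 ≡ 11 = α_err ✓ (single-error assumption holds).
Step 4: error magnitude e = S_0/v_1 = S_0·∏_{j≠1}(α_1 − α_j) = 11·11 = 121 ≡ 4 (mod 13).
Step 5: correct position 1: c_1 = r_1 − e = 12 − 4 ≡ 8 (mod 13). Hence c = [8, 10, 9, 5, 4].
  Check: interpolating c through the α_i gives m(x) = 6 + 12·x (degree < 2) with m(α_i) = c_i for every i, so c is indeed a codeword.


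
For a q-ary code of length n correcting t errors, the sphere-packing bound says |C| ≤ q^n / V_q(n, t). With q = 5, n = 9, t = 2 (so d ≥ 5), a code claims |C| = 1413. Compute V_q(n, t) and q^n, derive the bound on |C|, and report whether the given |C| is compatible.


V_q(n, t) = 613, q^n = 1953125, Hamming bound = 3186, |C| = 1413 ≤ bound (satisfied).

Step 1: Compute V_q(n, t) = Σ_{j=0}^2 C(n, j) (q−1)^j.
  j = 0: C(9,0)·(4)^0 = 1·1 = 1.
  j = 1: C(9,1)·(4)^1 = 9·4 = 36.
  j = 2: C(9,2)·(4)^2 = 36·16 = 576.
  V_q(n, t) = 1 + 36 + 576 = 613.
Step 2: q^n = 5^9 = 1953125.
Step 3: Hamming bound ⌊q^n / V_q(n,t)⌋ = ⌊1953125/613⌋ = 3186.
Step 4: Compare |C| = 1413 to 3186: satisfied.
The claimed |C| lies below the Hamming bound.


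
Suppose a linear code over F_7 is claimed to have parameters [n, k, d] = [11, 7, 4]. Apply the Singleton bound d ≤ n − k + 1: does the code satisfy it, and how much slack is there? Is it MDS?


Singleton RHS = n − k + 1 = 5, slack = 1, bound satisfied, not MDS.

Singleton bound: d ≤ n − k + 1.
Here n = 11, k = 7, so n − k + 1 = 5.
Given d = 4, check d ≤ 5: YES.
Slack = (n − k + 1) − d = 1.
The code is NOT MDS (slack = 1 > 0).
Description: the claimed parameters are [11, 7, 4]_7; such a code would be non-MDS.


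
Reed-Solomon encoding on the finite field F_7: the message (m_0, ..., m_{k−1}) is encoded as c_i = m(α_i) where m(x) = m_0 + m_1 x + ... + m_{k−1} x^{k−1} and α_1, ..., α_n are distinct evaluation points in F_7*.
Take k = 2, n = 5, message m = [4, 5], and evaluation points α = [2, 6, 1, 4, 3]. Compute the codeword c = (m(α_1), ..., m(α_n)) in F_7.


c = [0, 6, 2, 3, 5]

Message polynomial: m(x) = 4 + 5·x (mod 7).
For each evaluation point α_i, compute m(α_i) mod 7:
  α_1 = 2: Horner steps 5 → 0, so m(2) = 0.
  α_2 = 6: Horner steps 5 → 6, so m(6) = 6.
  α_3 = 1: Horner steps 5 → 2, so m(1) = 2.
  α_4 = 4: Horner steps 5 → 3, so m(4) = 3.
  α_5 = 3: Horner steps 5 → 5, so m(3) = 5.
Codeword c = [0, 6, 2, 3, 5] ∈ F_7^5.


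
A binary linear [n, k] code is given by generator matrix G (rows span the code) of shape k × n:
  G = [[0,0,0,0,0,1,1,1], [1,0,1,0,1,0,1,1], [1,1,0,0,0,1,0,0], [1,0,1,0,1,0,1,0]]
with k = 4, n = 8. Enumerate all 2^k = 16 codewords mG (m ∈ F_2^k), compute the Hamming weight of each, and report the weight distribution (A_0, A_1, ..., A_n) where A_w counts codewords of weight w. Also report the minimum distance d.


Weight distribution: A_0 = 1, A_1 = 1, A_2 = 1, A_3 = 4, A_4 = 5, A_5 = 3, A_6 = 1. Minimum distance d = 1.

Enumerate all 2^4 = 16 messages m ∈ F_2^4.
For each, compute codeword c = mG in F_2^8, then tally its weight.
  m = 0000 → c = 00000000, weight = 0.
  m = 1000 → c = 00000111, weight = 3.
  m = 0100 → c = 10101011, weight = 5.
  m = 1100 → c = 10101100, weight = 4.
  m = 0010 → c = 11000100, weight = 3.
  m = 1010 → c = 11000011, weight = 4.
  m = 0110 → c = 01101111, weight = 6.
  m = 1110 → c = 01101000, weight = 3.
  m = 0001 → c = 10101010, weight = 4.
  m = 1001 → c = 10101101, weight = 5.
  m = 0101 → c = 00000001, weight = 1.
  m = 1101 → c = 00000110, weight = 2.
  m = 0011 → c = 01101110, weight = 5.
  m = 1011 → c = 01101001, weight = 4.
  m = 0111 → c = 11000101, weight = 4.
  m = 1111 → c = 11000010, weight = 3.
Tally weights:
  weight 0: 1 codewords.
  weight 1: 1 codewords.
  weight 2: 1 codewords.
  weight 3: 4 codewords.
  weight 4: 5 codewords.
  weight 5: 3 codewords.
  weight 6: 1 codewords.
Minimum distance d = smallest w > 0 with A_w > 0 = 1.
Sanity: Σ A_w = 16 = 2^4 = 16 ✓.


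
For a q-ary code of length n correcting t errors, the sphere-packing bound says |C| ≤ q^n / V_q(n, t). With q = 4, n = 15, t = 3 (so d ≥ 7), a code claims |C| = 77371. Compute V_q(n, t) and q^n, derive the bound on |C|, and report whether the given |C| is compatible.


V_q(n, t) = 13276, q^n = 1073741824, Hamming bound = 80878, |C| = 77371 ≤ bound (satisfied).

Step 1: Compute V_q(n, t) = Σ_{j=0}^3 C(n, j) (q−1)^j.
  j = 0: C(15,0)·(3)^0 = 1·1 = 1.
  j = 1: C(15,1)·(3)^1 = 15·3 = 45.
  j = 2: C(15,2)·(3)^2 = 105·9 = 945.
  j = 3: C(15,3)·(3)^3 = 455·27 = 12285.
  V_q(n, t) = 1 + 45 + 945 + 12285 = 13276.
Step 2: q^n = 4^15 = 1073741824.
Step 3: Hamming bound ⌊q^n / V_q(n,t)⌋ = ⌊1073741824/13276⌋ = 80878.
Step 4: Compare |C| = 77371 to 80878: satisfied.
The claimed |C| lies below the Hamming bound.
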